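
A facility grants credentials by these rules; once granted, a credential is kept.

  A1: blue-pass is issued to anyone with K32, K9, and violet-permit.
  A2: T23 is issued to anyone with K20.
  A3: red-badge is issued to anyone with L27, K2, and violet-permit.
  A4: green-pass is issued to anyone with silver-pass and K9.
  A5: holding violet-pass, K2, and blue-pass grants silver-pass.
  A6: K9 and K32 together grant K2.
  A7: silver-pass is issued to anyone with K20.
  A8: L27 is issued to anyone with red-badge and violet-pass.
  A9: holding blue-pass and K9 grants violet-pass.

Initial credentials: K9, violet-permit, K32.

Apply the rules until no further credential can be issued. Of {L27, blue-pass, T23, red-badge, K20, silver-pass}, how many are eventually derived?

Holding K32, K9, and violet-permit grants blue-pass (A1).
Holding K9 and K32 grants K2 (A6).
Holding blue-pass and K9 grants violet-pass (A9).
Holding violet-pass, K2, and blue-pass grants silver-pass (A5).
L27 would need red-badge and violet-pass (A8), but red-badge is never granted.
blue-pass: reached.
T23 would need K20 (A2), but K20 is never granted.
red-badge would need L27, K2, and violet-permit (A3), but L27 is never granted.
No rule produces K20, and it is not given.
silver-pass: reached.
Reached: blue-pass and silver-pass — 2 of the 6.

2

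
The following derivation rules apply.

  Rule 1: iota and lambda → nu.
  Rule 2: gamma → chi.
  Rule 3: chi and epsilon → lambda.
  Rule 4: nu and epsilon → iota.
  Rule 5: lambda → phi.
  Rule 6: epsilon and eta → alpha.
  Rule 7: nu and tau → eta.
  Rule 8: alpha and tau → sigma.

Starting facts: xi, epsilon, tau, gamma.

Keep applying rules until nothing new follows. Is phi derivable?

Yes

gamma holds, so chi follows (Rule 2).
chi and epsilon hold, so lambda follows (Rule 3).
From lambda, Rule 5 gives phi.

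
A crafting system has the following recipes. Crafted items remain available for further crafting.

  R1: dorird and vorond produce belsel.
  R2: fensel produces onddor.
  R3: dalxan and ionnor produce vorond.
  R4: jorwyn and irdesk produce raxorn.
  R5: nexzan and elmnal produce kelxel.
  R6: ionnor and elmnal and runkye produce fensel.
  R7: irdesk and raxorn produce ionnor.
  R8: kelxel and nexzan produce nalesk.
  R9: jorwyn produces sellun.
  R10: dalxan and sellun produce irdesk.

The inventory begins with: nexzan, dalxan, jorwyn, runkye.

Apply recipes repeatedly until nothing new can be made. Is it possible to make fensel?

fensel would need ionnor, elmnal, and runkye (R6), but elmnal is never obtained.

No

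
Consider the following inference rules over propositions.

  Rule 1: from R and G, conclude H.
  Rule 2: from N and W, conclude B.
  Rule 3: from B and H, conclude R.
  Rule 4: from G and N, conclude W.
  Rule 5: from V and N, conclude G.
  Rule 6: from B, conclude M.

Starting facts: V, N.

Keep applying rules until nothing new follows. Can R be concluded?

No

R would need B and H (Rule 3), but H is never established.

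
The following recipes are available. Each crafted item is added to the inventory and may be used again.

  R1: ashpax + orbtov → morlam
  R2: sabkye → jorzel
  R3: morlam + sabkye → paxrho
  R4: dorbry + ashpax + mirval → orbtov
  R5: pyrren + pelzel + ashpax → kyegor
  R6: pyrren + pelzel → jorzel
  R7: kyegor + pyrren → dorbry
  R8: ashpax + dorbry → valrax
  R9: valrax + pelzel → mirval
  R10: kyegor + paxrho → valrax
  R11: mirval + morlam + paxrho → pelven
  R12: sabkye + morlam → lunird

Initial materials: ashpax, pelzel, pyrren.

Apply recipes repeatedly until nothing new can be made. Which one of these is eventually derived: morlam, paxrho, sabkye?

Using R5, pyrren, pelzel, and ashpax make kyegor.
Using R7, kyegor and pyrren make dorbry.
ashpax + dorbry → valrax (R8).
Using R9, valrax and pelzel make mirval.
dorbry + ashpax + mirval → orbtov (R4).
ashpax + orbtov → morlam (R1).
paxrho would need morlam and sabkye (R3), but sabkye is never obtained. No rule produces sabkye, and it is not given.

morlam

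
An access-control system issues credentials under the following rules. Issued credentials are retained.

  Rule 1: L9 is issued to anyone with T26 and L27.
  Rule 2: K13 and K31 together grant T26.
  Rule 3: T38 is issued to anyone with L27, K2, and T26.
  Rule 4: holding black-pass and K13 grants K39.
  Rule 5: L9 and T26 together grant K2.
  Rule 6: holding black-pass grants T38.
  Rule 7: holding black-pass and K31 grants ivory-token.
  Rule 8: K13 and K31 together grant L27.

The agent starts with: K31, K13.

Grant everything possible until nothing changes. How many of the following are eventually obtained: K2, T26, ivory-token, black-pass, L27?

Holding K13 and K31 grants L27 (Rule 8).
Holding K13 and K31 grants T26 (Rule 2).
Holding T26 and L27 grants L9 (Rule 1).
Holding L9 and T26 grants K2 (Rule 5).
K2: reached.
T26: reached.
ivory-token would need black-pass and K31 (Rule 7), but black-pass is never granted.
No rule produces black-pass, and it is not given.
L27: reached.
Reached: K2, T26, and L27 — 3 of the 5.

3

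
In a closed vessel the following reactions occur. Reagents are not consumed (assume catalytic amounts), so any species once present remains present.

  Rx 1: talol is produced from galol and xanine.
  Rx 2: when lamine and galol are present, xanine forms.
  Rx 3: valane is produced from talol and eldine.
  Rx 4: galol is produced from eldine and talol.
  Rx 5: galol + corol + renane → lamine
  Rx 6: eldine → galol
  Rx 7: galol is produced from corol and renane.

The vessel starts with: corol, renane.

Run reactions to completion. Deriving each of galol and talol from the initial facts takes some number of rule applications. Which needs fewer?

galol: corol and renane present → galol forms (Rx 7). [1 rule application]
talol: corol and renane present → galol forms (Rx 7). galol, corol, and renane present → lamine forms (Rx 5). lamine and galol present → xanine forms (Rx 2). galol and xanine present → talol forms (Rx 1). [4 rule applications]
galol needs fewer.

galol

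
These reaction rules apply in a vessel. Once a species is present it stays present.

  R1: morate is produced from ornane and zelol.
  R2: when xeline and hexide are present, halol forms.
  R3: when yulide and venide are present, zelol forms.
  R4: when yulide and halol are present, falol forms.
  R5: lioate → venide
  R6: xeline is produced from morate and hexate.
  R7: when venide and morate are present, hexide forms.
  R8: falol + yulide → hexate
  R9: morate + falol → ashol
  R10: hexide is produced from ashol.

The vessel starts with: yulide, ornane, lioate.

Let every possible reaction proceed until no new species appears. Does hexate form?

No

hexate would need falol and yulide (R8), but falol never forms.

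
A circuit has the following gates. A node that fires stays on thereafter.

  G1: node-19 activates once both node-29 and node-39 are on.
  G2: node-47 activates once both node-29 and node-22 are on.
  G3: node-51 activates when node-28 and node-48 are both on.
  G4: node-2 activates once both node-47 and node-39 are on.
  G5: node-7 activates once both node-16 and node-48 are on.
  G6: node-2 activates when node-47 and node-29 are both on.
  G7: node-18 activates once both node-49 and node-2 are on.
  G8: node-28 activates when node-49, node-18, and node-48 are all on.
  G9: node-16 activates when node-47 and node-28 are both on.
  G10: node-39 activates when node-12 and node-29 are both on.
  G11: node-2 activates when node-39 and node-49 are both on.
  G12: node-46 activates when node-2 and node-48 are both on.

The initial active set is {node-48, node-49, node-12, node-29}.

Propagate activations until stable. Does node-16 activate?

node-16 would need node-47 and node-28 (G9), but node-47 never turns on.

No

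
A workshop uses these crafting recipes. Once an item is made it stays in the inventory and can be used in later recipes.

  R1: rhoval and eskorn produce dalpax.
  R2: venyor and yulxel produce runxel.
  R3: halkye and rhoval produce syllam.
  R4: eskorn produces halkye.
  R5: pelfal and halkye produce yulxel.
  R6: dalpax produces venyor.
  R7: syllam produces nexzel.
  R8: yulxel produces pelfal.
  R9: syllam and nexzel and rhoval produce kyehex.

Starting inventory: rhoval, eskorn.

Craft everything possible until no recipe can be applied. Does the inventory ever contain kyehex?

Yes

eskorn → halkye (R4).
halkye and rhoval → syllam (R3).
Using R7, syllam makes nexzel.
Using R9, syllam, nexzel, and rhoval make kyehex.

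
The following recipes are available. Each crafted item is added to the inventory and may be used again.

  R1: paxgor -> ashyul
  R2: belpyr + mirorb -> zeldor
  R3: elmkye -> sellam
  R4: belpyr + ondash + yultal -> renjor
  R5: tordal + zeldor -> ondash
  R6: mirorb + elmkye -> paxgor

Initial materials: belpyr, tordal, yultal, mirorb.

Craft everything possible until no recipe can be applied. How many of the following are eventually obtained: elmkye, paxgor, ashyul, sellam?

0

No rule produces elmkye, and it is not given.
paxgor would need mirorb and elmkye (R6), but elmkye is never obtained.
ashyul would need paxgor (R1), but paxgor is never obtained.
sellam would need elmkye (R3), but elmkye is never obtained.
None of the 4 are reached.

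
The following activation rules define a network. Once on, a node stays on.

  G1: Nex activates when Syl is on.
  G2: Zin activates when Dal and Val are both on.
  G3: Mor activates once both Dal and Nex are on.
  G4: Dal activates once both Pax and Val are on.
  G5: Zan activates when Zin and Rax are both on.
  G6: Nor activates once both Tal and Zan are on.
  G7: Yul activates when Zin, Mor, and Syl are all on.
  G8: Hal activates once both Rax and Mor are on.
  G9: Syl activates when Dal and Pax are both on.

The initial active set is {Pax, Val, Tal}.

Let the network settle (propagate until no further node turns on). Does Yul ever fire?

Pax and Val are on, so Dal activates (G4).
Dal and Val are on, so Zin activates (G2).
G9: Dal and Pax on → Syl on.
G1: Syl on → Nex on.
Dal and Nex are on, so Mor activates (G3).
Zin, Mor, and Syl are on, so Yul activates (G7).

Yes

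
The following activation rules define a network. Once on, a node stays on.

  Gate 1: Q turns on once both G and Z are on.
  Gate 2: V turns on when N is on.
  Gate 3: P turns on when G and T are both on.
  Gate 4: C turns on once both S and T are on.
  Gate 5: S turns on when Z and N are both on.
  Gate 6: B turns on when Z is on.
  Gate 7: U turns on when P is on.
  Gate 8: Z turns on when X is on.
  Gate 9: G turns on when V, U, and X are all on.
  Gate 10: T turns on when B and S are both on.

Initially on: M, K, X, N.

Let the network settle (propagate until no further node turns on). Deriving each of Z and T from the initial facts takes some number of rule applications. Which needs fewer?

Z: Gate 8: X on → Z on. [1 rule application]
T: Gate 8: X on → Z on. Z and N are on, so S turns on (Gate 5). Gate 6: Z on → B on. B and S are on, so T turns on (Gate 10). [4 rule applications]
Z needs fewer.

Z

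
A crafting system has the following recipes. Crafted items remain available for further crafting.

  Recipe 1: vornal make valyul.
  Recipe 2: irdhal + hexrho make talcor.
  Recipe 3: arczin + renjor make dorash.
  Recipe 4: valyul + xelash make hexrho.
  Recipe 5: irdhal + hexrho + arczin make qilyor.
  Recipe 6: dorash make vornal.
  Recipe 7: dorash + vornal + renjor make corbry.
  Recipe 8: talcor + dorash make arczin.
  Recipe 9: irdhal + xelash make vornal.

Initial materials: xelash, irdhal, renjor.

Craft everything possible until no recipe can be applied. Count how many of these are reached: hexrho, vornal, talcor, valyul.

Using Recipe 9, irdhal and xelash make vornal.
Using Recipe 1, vornal makes valyul.
valyul + xelash → hexrho (Recipe 4).
irdhal + hexrho → talcor (Recipe 2).
hexrho: reached.
vornal: reached.
talcor: reached.
valyul: reached.
All 4 are reached.

4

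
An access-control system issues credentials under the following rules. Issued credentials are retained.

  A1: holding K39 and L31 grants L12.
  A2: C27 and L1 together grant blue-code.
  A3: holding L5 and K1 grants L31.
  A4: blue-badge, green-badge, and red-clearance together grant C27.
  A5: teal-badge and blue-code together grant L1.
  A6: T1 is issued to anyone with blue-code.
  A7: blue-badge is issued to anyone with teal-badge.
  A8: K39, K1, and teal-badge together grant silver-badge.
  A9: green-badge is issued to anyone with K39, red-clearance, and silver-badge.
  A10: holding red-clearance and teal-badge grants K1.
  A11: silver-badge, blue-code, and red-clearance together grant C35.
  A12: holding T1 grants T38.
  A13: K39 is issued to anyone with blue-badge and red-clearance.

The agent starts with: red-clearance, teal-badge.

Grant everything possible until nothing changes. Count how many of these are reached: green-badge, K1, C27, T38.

Holding teal-badge grants blue-badge (A7).
Holding red-clearance and teal-badge grants K1 (A10).
Holding blue-badge and red-clearance grants K39 (A13).
Holding K39, K1, and teal-badge grants silver-badge (A8).
Holding K39, red-clearance, and silver-badge grants green-badge (A9).
Holding blue-badge, green-badge, and red-clearance grants C27 (A4).
green-badge: reached.
K1: reached.
C27: reached.
T38 would need T1 (A12), but T1 is never granted.
Reached: green-badge, K1, and C27 — 3 of the 4.

3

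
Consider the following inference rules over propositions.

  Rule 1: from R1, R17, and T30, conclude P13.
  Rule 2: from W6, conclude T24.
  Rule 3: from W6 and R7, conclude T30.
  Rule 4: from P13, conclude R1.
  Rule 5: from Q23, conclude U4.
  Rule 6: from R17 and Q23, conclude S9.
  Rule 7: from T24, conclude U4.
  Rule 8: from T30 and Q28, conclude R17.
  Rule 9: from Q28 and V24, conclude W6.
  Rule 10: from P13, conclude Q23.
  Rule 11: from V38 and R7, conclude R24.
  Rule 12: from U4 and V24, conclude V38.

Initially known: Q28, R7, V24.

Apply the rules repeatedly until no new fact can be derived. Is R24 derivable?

Q28 and V24 hold, so W6 follows (Rule 9).
W6 holds, so T24 follows (Rule 2).
T24 holds, so U4 follows (Rule 7).
U4 and V24 hold, so V38 follows (Rule 12).
V38 and R7 hold, so R24 follows (Rule 11).

Yes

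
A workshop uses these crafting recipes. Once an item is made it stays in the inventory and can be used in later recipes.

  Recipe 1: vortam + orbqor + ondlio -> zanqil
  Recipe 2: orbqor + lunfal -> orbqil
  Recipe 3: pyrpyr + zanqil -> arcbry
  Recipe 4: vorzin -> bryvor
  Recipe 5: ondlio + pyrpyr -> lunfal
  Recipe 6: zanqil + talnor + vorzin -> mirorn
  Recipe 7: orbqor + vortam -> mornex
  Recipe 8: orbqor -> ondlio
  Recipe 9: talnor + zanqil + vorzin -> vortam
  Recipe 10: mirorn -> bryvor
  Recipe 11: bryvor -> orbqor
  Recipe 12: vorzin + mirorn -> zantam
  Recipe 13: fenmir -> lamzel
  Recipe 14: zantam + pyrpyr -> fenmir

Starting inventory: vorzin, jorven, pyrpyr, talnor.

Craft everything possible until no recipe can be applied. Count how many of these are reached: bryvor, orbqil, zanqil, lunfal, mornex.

3

Using Recipe 4, vorzin makes bryvor.
bryvor -> orbqor (Recipe 11).
Using Recipe 8, orbqor makes ondlio.
Using Recipe 5, ondlio and pyrpyr make lunfal.
Using Recipe 2, orbqor and lunfal make orbqil.
bryvor: reached.
orbqil: reached.
zanqil would need vortam, orbqor, and ondlio (Recipe 1), but vortam is never obtained.
lunfal: reached.
mornex would need orbqor and vortam (Recipe 7), but vortam is never obtained.
Reached: bryvor, orbqil, and lunfal — 3 of the 5.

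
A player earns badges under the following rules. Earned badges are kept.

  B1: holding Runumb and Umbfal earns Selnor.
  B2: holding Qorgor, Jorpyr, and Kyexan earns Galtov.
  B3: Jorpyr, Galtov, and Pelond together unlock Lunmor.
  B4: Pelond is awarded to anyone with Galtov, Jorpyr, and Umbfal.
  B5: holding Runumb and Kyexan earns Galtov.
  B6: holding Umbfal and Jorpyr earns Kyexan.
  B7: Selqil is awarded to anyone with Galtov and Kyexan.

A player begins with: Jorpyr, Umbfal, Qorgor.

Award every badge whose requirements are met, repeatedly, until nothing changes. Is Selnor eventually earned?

No

Selnor would need Runumb and Umbfal (B1), but Runumb is never earned.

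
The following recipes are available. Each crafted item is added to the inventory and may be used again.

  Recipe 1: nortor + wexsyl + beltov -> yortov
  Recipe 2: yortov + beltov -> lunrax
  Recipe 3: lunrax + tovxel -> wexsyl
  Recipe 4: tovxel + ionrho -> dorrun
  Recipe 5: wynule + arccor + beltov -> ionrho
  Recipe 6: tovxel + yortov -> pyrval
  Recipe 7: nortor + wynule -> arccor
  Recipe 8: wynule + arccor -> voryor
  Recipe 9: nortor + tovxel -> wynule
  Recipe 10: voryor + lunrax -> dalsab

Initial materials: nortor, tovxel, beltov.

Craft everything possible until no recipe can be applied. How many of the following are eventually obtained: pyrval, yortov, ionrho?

1

Using Recipe 9, nortor and tovxel make wynule.
Using Recipe 7, nortor and wynule make arccor.
wynule + arccor + beltov -> ionrho (Recipe 5).
pyrval would need tovxel and yortov (Recipe 6), but yortov is never obtained.
yortov would need nortor, wexsyl, and beltov (Recipe 1), but wexsyl is never obtained.
ionrho: reached.
Reached: ionrho — 1 of the 3.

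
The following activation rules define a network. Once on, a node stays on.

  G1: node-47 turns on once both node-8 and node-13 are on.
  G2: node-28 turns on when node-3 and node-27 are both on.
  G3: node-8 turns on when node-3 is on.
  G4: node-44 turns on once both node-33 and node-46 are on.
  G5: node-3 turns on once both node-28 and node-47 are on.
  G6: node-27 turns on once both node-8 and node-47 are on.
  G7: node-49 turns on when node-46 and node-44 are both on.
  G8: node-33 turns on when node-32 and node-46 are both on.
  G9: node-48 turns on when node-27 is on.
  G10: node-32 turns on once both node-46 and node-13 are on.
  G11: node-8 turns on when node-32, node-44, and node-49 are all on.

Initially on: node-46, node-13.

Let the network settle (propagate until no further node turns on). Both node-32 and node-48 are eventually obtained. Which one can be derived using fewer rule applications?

node-32: node-46 and node-13 are on, so node-32 turns on (G10). [1 rule application]
node-48: node-46 and node-13 are on, so node-32 turns on (G10). node-32 and node-46 are on, so node-33 turns on (G8). node-33 and node-46 are on, so node-44 turns on (G4). G7: node-46 and node-44 on → node-49 on. node-32, node-44, and node-49 are on, so node-8 turns on (G11). G1: node-8 and node-13 on → node-47 on. G6: node-8 and node-47 on → node-27 on. node-27 is on, so node-48 turns on (G9). [8 rule applications]
node-32 needs fewer.

node-32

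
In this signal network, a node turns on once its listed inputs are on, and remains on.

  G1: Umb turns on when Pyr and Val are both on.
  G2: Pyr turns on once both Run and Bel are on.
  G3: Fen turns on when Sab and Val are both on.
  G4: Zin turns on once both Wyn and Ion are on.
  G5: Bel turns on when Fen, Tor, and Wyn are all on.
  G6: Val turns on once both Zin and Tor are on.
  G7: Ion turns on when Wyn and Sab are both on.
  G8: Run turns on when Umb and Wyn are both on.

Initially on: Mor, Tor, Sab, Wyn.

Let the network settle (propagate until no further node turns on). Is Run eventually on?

No

Run would need Umb and Wyn (G8), but Umb never turns on.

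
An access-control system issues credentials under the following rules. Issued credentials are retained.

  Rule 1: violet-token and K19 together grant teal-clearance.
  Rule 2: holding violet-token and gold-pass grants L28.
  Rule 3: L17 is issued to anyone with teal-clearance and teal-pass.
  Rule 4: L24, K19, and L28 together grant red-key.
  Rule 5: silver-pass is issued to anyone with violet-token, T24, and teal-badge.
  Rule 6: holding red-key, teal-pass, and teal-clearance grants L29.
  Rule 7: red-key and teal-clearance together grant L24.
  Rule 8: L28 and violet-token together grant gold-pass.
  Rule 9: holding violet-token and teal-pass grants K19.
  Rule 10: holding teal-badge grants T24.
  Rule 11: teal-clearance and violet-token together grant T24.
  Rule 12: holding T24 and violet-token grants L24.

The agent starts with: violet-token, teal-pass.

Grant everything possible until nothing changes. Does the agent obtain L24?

Yes

Holding violet-token and teal-pass grants K19 (Rule 9).
Holding violet-token and K19 grants teal-clearance (Rule 1).
Holding teal-clearance and violet-token grants T24 (Rule 11).
Holding T24 and violet-token grants L24 (Rule 12).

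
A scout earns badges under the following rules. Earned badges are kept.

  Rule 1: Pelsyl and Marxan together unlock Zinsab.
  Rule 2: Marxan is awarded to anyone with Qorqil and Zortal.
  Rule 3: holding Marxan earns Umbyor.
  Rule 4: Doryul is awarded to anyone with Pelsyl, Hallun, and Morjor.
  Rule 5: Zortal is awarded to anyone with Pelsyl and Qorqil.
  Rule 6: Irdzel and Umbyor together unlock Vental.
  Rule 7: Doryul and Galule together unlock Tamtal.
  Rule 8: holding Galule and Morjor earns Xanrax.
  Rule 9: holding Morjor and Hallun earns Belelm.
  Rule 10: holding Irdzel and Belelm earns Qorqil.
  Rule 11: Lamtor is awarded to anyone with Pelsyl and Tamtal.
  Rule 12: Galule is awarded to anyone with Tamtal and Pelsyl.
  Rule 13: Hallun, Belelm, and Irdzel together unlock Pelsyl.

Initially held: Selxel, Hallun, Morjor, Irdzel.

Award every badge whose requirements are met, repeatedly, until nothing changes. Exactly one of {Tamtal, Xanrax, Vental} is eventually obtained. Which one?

Vental

With Morjor and Hallun, Belelm is earned (Rule 9).
With Hallun, Belelm, and Irdzel, Pelsyl is earned (Rule 13).
With Irdzel and Belelm, Qorqil is earned (Rule 10).
With Pelsyl and Qorqil, Zortal is earned (Rule 5).
With Qorqil and Zortal, Marxan is earned (Rule 2).
With Marxan, Umbyor is earned (Rule 3).
With Irdzel and Umbyor, Vental is earned (Rule 6).
Tamtal would need Doryul and Galule (Rule 7), but Galule is never earned. Xanrax would need Galule and Morjor (Rule 8), but Galule is never earned.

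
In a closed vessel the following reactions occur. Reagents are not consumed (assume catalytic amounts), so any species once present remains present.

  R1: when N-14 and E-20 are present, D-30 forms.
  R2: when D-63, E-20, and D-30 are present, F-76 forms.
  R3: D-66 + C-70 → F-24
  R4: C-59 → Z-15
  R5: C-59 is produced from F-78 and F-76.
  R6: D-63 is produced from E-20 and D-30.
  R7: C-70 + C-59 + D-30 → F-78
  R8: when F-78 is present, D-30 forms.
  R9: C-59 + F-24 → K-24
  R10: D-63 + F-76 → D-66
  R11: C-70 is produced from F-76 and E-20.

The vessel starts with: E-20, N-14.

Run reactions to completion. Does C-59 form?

C-59 would need F-78 and F-76 (R5), but F-78 never forms.

No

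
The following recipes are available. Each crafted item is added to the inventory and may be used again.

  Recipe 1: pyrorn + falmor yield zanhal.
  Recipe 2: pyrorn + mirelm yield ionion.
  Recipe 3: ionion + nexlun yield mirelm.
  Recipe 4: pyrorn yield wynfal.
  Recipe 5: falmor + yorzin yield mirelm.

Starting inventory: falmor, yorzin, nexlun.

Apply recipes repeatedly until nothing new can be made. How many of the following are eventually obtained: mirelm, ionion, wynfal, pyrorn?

1

falmor + yorzin → mirelm (Recipe 5).
mirelm: reached.
ionion would need pyrorn and mirelm (Recipe 2), but pyrorn is never obtained.
wynfal would need pyrorn (Recipe 4), but pyrorn is never obtained.
No rule produces pyrorn, and it is not given.
Reached: mirelm — 1 of the 4.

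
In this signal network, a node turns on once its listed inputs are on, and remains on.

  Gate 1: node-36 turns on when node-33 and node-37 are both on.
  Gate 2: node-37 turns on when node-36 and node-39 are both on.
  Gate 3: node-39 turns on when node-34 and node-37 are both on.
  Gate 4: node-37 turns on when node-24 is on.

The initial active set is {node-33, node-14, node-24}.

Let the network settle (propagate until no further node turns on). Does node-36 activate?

Yes

node-24 is on, so node-37 turns on (Gate 4).
Gate 1: node-33 and node-37 on → node-36 on.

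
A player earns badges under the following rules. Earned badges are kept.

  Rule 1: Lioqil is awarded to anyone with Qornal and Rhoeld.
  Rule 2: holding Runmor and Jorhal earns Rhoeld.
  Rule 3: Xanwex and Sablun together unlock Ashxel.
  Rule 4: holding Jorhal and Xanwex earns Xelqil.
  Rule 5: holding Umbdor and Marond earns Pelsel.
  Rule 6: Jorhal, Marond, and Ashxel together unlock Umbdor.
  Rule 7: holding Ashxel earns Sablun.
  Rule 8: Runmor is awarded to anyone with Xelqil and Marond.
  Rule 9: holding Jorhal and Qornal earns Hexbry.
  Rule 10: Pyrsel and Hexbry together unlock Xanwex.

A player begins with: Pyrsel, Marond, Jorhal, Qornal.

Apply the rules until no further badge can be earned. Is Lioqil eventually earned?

With Jorhal and Qornal, Hexbry is earned (Rule 9).
With Pyrsel and Hexbry, Xanwex is earned (Rule 10).
With Jorhal and Xanwex, Xelqil is earned (Rule 4).
With Xelqil and Marond, Runmor is earned (Rule 8).
With Runmor and Jorhal, Rhoeld is earned (Rule 2).
With Qornal and Rhoeld, Lioqil is earned (Rule 1).

Yes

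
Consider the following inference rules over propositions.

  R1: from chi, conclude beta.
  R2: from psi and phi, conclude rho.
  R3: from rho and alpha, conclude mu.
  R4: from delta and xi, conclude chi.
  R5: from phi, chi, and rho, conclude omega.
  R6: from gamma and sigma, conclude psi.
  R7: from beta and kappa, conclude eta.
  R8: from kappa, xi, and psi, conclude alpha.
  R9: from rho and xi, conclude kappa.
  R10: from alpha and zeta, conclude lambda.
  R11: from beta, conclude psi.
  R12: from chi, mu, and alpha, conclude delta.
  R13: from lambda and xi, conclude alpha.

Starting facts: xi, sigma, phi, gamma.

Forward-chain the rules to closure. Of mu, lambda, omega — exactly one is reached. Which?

mu

gamma and sigma hold, so psi follows (R6).
From psi and phi, R2 gives rho.
rho and xi hold, so kappa follows (R9).
From kappa, xi, and psi, R8 gives alpha.
From rho and alpha, R3 gives mu.
omega would need phi, chi, and rho (R5), but chi is never established. lambda would need alpha and zeta (R10), but zeta is never established.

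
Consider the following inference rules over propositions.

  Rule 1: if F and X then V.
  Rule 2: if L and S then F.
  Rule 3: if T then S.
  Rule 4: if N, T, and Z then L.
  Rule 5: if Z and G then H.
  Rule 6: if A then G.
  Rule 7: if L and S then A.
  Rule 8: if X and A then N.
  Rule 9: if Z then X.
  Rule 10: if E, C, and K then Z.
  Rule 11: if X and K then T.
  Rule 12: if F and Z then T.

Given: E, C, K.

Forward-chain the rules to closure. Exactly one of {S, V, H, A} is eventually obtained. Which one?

S

E, C, and K hold, so Z follows (Rule 10).
Z holds, so X follows (Rule 9).
From X and K, Rule 11 gives T.
T holds, so S follows (Rule 3).
V would need F and X (Rule 1), but F is never established. H would need Z and G (Rule 5), but G is never established. A would need L and S (Rule 7), but L is never established.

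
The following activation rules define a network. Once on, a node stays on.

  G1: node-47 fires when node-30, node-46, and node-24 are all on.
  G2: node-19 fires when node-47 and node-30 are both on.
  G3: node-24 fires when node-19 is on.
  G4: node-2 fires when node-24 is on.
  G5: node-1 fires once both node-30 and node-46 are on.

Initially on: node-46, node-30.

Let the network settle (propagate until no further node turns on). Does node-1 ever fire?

Yes

G5: node-30 and node-46 on → node-1 on.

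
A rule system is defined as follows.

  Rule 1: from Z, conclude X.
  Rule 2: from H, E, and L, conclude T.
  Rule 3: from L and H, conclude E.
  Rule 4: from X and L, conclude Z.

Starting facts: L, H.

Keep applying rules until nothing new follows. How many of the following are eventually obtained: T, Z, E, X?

2

From L and H, Rule 3 gives E.
H, E, and L hold, so T follows (Rule 2).
T: reached.
Z would need X and L (Rule 4), but X is never established.
E: reached.
X would need Z (Rule 1), but Z is never established.
Reached: T and E — 2 of the 4.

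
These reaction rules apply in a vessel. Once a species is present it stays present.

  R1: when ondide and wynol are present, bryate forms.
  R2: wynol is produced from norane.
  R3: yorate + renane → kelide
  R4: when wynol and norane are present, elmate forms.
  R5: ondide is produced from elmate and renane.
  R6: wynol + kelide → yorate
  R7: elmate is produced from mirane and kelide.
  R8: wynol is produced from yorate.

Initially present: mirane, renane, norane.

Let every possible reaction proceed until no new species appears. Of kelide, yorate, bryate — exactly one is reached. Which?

norane present → wynol forms (R2).
wynol and norane present → elmate forms (R4).
elmate and renane present → ondide forms (R5).
ondide and wynol present → bryate forms (R1).
yorate would need wynol and kelide (R6), but kelide never forms. kelide would need yorate and renane (R3), but yorate never forms.

bryate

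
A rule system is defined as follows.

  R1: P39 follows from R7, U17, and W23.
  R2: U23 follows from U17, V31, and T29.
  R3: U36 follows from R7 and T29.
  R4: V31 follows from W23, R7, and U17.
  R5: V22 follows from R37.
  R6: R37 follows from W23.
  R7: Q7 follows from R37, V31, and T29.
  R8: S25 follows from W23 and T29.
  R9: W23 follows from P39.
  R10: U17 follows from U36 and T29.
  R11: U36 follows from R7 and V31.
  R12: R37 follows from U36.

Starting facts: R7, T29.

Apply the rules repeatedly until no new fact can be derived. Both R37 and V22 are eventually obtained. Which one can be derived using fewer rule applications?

R37: From R7 and T29, R3 gives U36. U36 holds, so R37 follows (R12). [2 rule applications]
V22: R7 and T29 hold, so U36 follows (R3). U36 holds, so R37 follows (R12). From R37, R5 gives V22. [3 rule applications]
R37 needs fewer.

R37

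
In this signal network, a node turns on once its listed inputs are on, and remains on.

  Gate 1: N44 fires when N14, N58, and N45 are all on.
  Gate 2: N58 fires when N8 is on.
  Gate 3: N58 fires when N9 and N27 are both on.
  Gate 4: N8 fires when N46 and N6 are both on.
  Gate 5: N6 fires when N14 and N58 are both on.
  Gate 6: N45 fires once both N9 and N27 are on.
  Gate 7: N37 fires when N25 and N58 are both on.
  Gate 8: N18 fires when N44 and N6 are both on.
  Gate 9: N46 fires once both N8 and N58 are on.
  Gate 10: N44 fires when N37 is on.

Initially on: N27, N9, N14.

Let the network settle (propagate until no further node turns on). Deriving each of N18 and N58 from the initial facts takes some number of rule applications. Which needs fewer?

N58: N9 and N27 are on, so N58 fires (Gate 3). [1 rule application]
N18: N9 and N27 are on, so N45 fires (Gate 6). Gate 3: N9 and N27 on → N58 on. Gate 5: N14 and N58 on → N6 on. N14, N58, and N45 are on, so N44 fires (Gate 1). N44 and N6 are on, so N18 fires (Gate 8). [5 rule applications]
N58 needs fewer.

N58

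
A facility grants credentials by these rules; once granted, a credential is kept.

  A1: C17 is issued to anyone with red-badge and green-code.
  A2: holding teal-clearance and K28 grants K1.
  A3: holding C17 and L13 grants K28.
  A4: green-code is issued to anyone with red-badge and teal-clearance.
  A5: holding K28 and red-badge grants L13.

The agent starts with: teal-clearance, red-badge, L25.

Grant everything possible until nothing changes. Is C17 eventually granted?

Yes

Holding red-badge and teal-clearance grants green-code (A4).
Holding red-badge and green-code grants C17 (A1).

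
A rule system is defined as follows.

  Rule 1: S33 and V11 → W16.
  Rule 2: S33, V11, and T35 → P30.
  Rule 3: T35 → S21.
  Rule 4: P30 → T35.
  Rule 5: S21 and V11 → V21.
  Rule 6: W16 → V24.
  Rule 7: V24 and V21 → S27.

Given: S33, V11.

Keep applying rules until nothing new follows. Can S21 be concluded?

S21 would need T35 (Rule 3), but T35 is never established.

No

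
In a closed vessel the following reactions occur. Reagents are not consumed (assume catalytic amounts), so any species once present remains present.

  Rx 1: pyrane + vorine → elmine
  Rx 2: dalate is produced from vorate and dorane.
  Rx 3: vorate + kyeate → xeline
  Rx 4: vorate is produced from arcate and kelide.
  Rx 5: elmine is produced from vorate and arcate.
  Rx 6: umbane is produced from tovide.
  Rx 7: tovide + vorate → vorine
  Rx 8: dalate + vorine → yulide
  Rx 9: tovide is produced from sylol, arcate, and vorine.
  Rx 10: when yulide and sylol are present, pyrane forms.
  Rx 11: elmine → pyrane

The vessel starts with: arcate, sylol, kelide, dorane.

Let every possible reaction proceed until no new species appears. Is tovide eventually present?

tovide would need sylol, arcate, and vorine (Rx 9), but vorine never forms.

No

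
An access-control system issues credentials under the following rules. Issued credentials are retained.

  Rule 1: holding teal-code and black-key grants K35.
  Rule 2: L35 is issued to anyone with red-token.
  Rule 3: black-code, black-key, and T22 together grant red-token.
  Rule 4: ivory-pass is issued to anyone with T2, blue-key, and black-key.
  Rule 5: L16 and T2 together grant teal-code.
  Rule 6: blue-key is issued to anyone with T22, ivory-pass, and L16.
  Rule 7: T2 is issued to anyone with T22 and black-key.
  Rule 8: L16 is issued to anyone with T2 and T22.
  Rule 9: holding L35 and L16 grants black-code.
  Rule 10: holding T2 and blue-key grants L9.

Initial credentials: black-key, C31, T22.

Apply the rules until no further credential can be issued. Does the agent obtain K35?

Holding T22 and black-key grants T2 (Rule 7).
Holding T2 and T22 grants L16 (Rule 8).
Holding L16 and T2 grants teal-code (Rule 5).
Holding teal-code and black-key grants K35 (Rule 1).

Yes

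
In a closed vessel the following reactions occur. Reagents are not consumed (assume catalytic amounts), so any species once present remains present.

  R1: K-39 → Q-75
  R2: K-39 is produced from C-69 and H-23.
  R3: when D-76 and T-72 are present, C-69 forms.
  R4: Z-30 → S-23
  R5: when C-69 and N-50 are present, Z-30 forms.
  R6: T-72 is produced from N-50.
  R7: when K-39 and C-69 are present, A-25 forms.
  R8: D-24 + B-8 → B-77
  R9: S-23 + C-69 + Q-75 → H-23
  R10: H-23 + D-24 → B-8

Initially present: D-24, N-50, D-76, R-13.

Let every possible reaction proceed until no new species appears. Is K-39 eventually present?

K-39 would need C-69 and H-23 (R2), but H-23 never forms.

No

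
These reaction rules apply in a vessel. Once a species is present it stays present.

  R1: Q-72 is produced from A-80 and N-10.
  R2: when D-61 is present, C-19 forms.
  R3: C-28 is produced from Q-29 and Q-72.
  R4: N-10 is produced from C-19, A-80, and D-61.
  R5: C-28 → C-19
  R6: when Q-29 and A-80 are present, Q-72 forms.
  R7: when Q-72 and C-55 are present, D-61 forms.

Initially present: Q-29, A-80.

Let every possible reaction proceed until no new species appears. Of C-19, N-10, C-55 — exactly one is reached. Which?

Q-29 and A-80 present → Q-72 forms (R6).
Q-29 and Q-72 present → C-28 forms (R3).
C-28 present → C-19 forms (R5).
N-10 would need C-19, A-80, and D-61 (R4), but D-61 never forms. No rule produces C-55, and it is not given.

C-19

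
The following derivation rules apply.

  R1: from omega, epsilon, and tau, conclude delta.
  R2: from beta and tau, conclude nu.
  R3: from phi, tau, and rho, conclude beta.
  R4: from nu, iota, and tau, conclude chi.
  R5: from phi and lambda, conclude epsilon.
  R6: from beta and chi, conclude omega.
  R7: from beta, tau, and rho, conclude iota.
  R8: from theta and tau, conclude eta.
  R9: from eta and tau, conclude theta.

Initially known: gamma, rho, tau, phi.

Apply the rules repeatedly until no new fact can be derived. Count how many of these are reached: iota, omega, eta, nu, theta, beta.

phi, tau, and rho hold, so beta follows (R3).
From beta, tau, and rho, R7 gives iota.
From beta and tau, R2 gives nu.
From nu, iota, and tau, R4 gives chi.
From beta and chi, R6 gives omega.
iota: reached.
omega: reached.
eta would need theta and tau (R8), but theta is never established.
nu: reached.
theta would need eta and tau (R9), but eta is never established.
beta: reached.
Reached: iota, omega, nu, and beta — 4 of the 6.

4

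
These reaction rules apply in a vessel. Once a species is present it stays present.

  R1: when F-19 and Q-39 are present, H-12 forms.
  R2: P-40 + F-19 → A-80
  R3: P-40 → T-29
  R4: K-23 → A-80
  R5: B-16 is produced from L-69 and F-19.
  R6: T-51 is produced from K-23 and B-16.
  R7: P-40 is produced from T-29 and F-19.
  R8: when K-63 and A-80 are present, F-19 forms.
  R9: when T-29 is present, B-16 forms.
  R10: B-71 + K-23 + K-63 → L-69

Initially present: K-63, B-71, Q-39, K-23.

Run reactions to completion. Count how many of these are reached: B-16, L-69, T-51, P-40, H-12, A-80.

B-71, K-23, and K-63 present → L-69 forms (R10).
K-23 present → A-80 forms (R4).
K-63 and A-80 present → F-19 forms (R8).
F-19 and Q-39 present → H-12 forms (R1).
L-69 and F-19 present → B-16 forms (R5).
K-23 and B-16 present → T-51 forms (R6).
B-16: reached.
L-69: reached.
T-51: reached.
P-40 would need T-29 and F-19 (R7), but T-29 never forms.
H-12: reached.
A-80: reached.
Reached: B-16, L-69, T-51, H-12, and A-80 — 5 of the 6.

5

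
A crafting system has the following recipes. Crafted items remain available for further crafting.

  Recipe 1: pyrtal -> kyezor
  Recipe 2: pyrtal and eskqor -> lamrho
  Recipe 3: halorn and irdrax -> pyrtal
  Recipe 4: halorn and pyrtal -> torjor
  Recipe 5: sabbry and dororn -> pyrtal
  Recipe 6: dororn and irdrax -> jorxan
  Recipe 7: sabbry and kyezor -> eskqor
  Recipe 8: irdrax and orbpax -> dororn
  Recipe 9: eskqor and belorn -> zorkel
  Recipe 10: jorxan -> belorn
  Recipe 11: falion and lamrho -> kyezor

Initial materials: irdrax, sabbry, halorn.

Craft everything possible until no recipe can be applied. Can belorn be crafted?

No

belorn would need jorxan (Recipe 10), but jorxan is never obtained.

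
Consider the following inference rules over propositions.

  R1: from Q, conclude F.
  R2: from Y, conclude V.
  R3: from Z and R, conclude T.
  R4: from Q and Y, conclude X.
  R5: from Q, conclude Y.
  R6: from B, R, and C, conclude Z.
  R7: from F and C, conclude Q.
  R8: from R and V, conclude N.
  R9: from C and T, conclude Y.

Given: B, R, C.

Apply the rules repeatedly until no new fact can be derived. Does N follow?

B, R, and C hold, so Z follows (R6).
From Z and R, R3 gives T.
C and T hold, so Y follows (R9).
Y holds, so V follows (R2).
From R and V, R8 gives N.

Yes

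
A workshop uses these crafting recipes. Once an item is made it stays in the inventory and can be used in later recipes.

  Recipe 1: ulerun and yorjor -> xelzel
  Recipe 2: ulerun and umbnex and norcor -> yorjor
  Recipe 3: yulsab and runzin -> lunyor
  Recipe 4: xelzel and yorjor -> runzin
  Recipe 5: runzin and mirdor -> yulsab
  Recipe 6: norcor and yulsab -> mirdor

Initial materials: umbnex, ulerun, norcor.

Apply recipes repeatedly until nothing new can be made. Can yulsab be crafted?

No

yulsab would need runzin and mirdor (Recipe 5), but mirdor is never obtained.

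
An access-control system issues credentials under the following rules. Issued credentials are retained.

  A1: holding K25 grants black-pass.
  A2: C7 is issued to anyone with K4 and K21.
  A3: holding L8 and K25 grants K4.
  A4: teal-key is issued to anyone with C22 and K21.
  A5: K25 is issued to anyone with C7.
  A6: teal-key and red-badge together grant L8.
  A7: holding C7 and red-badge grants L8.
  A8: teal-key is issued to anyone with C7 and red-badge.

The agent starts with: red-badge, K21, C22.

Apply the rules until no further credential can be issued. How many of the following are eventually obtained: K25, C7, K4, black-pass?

0

K25 would need C7 (A5), but C7 is never granted.
C7 would need K4 and K21 (A2), but K4 is never granted.
K4 would need L8 and K25 (A3), but K25 is never granted.
black-pass would need K25 (A1), but K25 is never granted.
None of the 4 are reached.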